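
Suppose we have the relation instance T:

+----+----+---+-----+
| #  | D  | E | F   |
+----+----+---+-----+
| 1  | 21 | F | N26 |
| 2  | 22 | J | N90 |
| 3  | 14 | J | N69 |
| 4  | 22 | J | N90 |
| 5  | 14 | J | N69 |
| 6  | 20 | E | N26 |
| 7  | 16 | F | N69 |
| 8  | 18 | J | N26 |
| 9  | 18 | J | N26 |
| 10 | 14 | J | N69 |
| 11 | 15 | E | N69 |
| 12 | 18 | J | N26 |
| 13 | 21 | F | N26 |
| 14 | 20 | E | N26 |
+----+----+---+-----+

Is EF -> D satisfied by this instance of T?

(E=F, F=N26): rows 1, 13 → D = 21, 21 ✓
(E=J, F=N90): rows 2, 4 → D = 22, 22 ✓
(E=J, F=N69): rows 3, 5, 10 → D = 14, 14, 14 ✓
(E=E, F=N26): rows 6, 14 → D = 20, 20 ✓
(E=F, F=N69): row 7 → D = 16 ✓
(E=J, F=N26): rows 8, 9, 12 → D = 18, 18, 18 ✓
(E=E, F=N69): row 11 → D = 15 ✓
Every EF value is associated with a single D value, so EF -> D holds.

Yes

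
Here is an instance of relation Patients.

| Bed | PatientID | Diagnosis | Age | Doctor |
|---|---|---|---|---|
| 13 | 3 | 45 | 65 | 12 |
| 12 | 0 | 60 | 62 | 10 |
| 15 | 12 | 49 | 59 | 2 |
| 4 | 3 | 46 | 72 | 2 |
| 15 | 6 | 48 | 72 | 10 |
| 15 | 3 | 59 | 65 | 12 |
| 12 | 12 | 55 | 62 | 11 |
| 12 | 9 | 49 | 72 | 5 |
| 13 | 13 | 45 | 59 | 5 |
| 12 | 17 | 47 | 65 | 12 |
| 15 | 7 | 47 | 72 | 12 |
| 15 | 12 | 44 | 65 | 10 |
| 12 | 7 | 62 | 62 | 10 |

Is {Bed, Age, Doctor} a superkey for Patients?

No

Two distinct rows share (Bed=12, Age=62, Doctor=10), so {Bed, Age, Doctor} does not determine every attribute — not a superkey.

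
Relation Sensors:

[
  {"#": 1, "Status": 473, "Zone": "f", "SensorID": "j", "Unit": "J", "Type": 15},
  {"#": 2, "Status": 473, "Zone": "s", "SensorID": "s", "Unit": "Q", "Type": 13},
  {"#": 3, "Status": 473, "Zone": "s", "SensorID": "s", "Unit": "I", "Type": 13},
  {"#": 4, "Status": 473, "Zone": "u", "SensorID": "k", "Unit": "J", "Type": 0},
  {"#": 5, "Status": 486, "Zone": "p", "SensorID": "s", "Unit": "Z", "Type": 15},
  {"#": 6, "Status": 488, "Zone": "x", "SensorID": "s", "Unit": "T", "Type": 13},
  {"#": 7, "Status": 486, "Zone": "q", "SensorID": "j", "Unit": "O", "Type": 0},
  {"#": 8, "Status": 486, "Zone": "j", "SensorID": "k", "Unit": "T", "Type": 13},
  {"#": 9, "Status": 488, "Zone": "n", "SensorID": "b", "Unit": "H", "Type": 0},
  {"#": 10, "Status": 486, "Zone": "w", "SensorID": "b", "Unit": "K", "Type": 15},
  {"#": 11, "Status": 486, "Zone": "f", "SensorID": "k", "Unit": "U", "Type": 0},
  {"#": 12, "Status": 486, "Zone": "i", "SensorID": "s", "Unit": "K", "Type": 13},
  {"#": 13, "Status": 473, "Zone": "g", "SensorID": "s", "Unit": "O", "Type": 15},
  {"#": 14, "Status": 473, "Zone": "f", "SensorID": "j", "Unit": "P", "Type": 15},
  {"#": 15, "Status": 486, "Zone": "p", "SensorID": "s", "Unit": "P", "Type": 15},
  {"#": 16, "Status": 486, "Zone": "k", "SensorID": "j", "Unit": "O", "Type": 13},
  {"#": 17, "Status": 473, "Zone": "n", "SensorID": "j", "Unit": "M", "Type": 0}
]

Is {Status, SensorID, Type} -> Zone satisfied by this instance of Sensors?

(Status=473, SensorID=j, Type=15): rows 1, 14 → Zone = f, f ✓
(Status=473, SensorID=s, Type=13): rows 2, 3 → Zone = s, s ✓
(Status=473, SensorID=k, Type=0): row 4 → Zone = u ✓
(Status=486, SensorID=s, Type=15): rows 5, 15 → Zone = p, p ✓
(Status=488, SensorID=s, Type=13): row 6 → Zone = x ✓
(Status=486, SensorID=j, Type=0): row 7 → Zone = q ✓
(Status=486, SensorID=k, Type=13): row 8 → Zone = j ✓
(Status=488, SensorID=b, Type=0): row 9 → Zone = n ✓
(Status=486, SensorID=b, Type=15): row 10 → Zone = w ✓
(Status=486, SensorID=k, Type=0): row 11 → Zone = f ✓
(Status=486, SensorID=s, Type=13): row 12 → Zone = i ✓
(Status=473, SensorID=s, Type=15): row 13 → Zone = g ✓
(Status=486, SensorID=j, Type=13): row 16 → Zone = k ✓
(Status=473, SensorID=j, Type=0): row 17 → Zone = n ✓
Every {Status, SensorID, Type} value is associated with a single Zone value, so {Status, SensorID, Type} -> Zone holds.

Yes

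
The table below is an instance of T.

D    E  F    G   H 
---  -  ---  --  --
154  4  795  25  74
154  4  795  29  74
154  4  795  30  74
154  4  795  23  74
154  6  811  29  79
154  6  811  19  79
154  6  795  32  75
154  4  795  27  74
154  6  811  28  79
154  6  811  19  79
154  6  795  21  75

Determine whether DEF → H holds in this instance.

(D=154, E=4, F=795): 5 rows → H = 74, 74, 74, 74, 74 ✓
(D=154, E=6, F=811): 4 rows → H = 79, 79, 79, 79 ✓
(D=154, E=6, F=795): 2 rows → H = 75, 75 ✓
Every DEF value is associated with a single H value, so DEF → H holds.

Yes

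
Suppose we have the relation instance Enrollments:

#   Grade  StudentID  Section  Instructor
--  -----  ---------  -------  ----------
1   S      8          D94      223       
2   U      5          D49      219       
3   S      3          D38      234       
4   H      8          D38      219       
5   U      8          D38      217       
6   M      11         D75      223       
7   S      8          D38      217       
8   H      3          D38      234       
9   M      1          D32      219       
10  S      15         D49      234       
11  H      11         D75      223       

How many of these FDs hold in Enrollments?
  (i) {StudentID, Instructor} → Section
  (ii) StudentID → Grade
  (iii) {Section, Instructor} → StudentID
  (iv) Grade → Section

2

(i) {StudentID, Instructor} → Section: every LHS value maps to a single RHS value — holds.
(ii) StudentID → Grade: StudentID=8: rows 1, 4, 5, 7 → Grade takes values {S, H, U} — violation; StudentID=3: rows 3, 8 → Grade takes values {S, H} — violation; StudentID=11: rows 6, 11 → Grade takes values {M, H} — violation — fails.
(iii) {Section, Instructor} → StudentID: every LHS value maps to a single RHS value — holds.
(iv) Grade → Section: Grade=S: rows 1, 3, 7, 10 → Section takes values {D94, D38, D49} — violation; Grade=U: rows 2, 5 → Section takes values {D49, D38} — violation; Grade=H: rows 4, 8, 11 → Section takes values {D38, D75} — violation; Grade=M: rows 6, 9 → Section takes values {D75, D32} — violation — fails.
2 of the 4 dependencies hold.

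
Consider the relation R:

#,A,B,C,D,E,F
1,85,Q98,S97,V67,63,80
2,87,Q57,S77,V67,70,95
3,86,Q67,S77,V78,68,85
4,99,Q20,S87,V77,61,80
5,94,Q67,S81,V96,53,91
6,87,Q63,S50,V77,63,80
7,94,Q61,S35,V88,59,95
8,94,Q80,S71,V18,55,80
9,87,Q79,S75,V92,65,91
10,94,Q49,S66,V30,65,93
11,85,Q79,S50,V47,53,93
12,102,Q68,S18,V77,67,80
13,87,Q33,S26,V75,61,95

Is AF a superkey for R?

No

Rows 2 and 13 have the same AF value (A=87, F=95) but are distinct tuples, so AF does not determine every attribute — not a superkey.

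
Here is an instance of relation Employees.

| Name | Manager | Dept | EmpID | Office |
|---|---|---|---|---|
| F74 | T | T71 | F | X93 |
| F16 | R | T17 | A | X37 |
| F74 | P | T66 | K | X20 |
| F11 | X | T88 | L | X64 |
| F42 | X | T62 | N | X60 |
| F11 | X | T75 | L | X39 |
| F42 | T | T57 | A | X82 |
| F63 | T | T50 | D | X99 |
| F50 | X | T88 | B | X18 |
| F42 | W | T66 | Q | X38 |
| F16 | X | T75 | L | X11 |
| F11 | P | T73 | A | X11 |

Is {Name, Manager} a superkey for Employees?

Two distinct rows share (Name=F11, Manager=X), so {Name, Manager} does not determine every attribute — not a superkey.

No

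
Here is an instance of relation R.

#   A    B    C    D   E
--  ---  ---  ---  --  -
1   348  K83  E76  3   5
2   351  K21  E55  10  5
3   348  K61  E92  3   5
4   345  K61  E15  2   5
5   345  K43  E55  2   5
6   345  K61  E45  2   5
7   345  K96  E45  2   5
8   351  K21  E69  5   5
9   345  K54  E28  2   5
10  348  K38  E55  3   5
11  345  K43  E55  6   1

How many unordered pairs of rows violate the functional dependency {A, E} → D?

1

(A=348, E=5): all 3 rows agree on D — 0 pairs.
(A=351, E=5): violating pairs (2,8) — 1 pair.
(A=345, E=5): all 5 rows agree on D — 0 pairs.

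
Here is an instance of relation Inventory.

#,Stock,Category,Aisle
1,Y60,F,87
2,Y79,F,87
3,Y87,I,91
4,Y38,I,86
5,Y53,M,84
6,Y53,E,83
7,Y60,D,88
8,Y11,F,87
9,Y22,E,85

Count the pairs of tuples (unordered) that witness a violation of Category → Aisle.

Category=F: all 3 rows agree on Aisle — 0 pairs.
Category=I: violating pairs (3,4) — 1 pair.
Category=E: violating pairs (6,9) — 1 pair.

2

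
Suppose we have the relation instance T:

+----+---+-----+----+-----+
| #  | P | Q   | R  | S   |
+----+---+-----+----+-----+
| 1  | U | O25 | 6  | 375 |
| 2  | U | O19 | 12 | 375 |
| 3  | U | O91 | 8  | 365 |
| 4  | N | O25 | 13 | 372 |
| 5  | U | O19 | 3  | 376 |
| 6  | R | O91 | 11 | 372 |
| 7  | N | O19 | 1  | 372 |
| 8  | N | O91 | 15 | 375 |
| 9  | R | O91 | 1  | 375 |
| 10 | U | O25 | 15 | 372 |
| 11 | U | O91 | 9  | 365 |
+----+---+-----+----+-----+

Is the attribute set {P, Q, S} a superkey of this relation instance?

Rows 3 and 11 have the same {P, Q, S} value (P=U, Q=O91, S=365) but are distinct tuples, so {P, Q, S} does not determine every attribute — not a superkey.

No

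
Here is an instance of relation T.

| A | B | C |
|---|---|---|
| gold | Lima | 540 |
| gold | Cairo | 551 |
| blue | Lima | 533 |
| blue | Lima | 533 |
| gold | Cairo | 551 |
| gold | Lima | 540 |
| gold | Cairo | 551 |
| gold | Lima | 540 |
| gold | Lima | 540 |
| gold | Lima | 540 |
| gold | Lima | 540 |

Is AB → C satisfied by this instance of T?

(A=gold, B=Lima): 6 rows → C = 540, 540, 540, 540, 540, 540 ✓
(A=gold, B=Cairo): 3 rows → C = 551, 551, 551 ✓
(A=blue, B=Lima): 2 rows → C = 533, 533 ✓
Every AB value is associated with a single C value, so AB → C holds.

Yes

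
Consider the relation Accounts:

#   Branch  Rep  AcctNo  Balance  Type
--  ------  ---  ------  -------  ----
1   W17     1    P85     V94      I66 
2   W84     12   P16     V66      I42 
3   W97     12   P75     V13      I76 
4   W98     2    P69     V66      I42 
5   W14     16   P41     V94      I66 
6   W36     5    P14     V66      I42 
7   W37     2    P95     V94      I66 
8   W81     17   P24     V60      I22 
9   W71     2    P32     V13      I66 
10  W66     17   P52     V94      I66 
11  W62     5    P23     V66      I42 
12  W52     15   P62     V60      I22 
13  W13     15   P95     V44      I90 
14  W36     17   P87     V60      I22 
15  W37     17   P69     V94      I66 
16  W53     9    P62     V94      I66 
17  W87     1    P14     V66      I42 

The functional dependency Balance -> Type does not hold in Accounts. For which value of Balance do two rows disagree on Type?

Balance=V94: rows 1, 5, 7, 10, 15, 16 → Type = I66, I66, I66, I66, I66, I66 ✓
Balance=V66: rows 2, 4, 6, 11, 17 → Type = I42, I42, I42, I42, I42 ✓
Balance=V13: rows 3, 9 → Type takes values {I76, I66} — violation
Balance=V60: rows 8, 12, 14 → Type = I22, I22, I22 ✓
Balance=V44: row 13 → Type = I90 ✓
The only Balance value with inconsistent Type is Balance=V13.

V13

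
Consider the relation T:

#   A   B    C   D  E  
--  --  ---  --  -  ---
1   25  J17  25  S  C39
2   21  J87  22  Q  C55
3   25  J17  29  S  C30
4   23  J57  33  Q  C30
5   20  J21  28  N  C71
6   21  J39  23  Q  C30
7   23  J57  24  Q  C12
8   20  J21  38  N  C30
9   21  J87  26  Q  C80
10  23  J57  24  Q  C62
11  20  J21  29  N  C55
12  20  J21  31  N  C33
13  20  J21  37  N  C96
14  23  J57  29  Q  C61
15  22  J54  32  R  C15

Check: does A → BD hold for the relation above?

A=25: rows 1, 3 → {B,D} = (J17, S), (J17, S) ✓
A=21: rows 2, 6, 9 → {B,D} takes values {(J87, Q), (J39, Q)} — violation
A=23: rows 4, 7, 10, 14 → {B,D} = (J57, Q), (J57, Q), (J57, Q), (J57, Q) ✓
A=20: rows 5, 8, 11, 12, 13 → {B,D} = (J21, N), (J21, N), (J21, N), (J21, N), (J21, N) ✓
A=22: row 15 → {B,D} = (J54, R) ✓
Two rows agree on A but differ on BD, so A → BD does not hold.

No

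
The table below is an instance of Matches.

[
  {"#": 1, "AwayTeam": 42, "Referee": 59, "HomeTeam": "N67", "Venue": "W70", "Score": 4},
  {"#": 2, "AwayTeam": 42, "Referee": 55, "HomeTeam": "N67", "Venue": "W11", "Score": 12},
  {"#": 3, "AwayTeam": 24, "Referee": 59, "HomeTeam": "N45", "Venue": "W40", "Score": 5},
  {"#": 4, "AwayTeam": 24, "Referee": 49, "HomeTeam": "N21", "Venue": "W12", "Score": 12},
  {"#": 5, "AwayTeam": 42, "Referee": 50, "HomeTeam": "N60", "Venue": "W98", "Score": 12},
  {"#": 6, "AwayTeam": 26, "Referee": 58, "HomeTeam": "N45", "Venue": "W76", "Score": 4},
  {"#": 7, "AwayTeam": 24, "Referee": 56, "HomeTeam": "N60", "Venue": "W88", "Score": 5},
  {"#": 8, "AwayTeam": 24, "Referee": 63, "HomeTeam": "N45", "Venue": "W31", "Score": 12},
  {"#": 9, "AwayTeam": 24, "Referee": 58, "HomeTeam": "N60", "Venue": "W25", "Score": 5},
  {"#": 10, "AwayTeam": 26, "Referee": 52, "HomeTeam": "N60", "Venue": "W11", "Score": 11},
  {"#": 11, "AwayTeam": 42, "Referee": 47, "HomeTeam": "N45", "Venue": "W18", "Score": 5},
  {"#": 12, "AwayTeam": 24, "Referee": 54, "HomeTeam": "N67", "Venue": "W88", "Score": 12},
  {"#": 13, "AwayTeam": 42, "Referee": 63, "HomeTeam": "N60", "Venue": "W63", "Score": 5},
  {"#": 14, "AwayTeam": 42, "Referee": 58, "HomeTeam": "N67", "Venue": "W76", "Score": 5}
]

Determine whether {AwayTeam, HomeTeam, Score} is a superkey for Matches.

No

Rows 7 and 9 have the same {AwayTeam, HomeTeam, Score} value (AwayTeam=24, HomeTeam=N60, Score=5) but are distinct tuples, so {AwayTeam, HomeTeam, Score} does not determine every attribute — not a superkey.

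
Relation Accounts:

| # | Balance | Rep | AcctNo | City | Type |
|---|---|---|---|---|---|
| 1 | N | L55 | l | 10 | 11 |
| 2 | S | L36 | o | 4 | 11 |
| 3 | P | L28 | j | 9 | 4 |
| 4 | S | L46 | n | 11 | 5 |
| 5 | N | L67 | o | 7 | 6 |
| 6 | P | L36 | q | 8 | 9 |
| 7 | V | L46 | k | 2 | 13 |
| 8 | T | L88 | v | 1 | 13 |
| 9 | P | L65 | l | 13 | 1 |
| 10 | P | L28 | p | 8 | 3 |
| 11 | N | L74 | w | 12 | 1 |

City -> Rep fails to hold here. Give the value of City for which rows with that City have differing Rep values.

8

City=10: row 1 → Rep = L55 ✓
City=4: row 2 → Rep = L36 ✓
City=9: row 3 → Rep = L28 ✓
City=11: row 4 → Rep = L46 ✓
City=7: row 5 → Rep = L67 ✓
City=8: rows 6, 10 → Rep takes values {L36, L28} — violation
City=2: row 7 → Rep = L46 ✓
City=1: row 8 → Rep = L88 ✓
City=13: row 9 → Rep = L65 ✓
City=12: row 11 → Rep = L74 ✓
The only City value with inconsistent Rep is City=8.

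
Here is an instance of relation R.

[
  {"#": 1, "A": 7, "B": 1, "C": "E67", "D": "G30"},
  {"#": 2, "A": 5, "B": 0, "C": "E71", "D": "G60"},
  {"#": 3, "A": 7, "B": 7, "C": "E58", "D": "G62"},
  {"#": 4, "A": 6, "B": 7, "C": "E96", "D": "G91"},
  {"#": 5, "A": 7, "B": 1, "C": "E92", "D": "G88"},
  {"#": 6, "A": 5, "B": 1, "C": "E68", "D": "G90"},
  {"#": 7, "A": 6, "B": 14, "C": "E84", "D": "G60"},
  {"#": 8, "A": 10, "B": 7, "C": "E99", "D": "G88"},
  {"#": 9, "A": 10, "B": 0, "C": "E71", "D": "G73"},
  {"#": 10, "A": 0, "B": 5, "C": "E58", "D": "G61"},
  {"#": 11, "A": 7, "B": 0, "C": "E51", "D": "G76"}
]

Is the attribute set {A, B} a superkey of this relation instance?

No

Rows 1 and 5 have the same {A, B} value (A=7, B=1) but are distinct tuples, so {A, B} does not determine every attribute — not a superkey.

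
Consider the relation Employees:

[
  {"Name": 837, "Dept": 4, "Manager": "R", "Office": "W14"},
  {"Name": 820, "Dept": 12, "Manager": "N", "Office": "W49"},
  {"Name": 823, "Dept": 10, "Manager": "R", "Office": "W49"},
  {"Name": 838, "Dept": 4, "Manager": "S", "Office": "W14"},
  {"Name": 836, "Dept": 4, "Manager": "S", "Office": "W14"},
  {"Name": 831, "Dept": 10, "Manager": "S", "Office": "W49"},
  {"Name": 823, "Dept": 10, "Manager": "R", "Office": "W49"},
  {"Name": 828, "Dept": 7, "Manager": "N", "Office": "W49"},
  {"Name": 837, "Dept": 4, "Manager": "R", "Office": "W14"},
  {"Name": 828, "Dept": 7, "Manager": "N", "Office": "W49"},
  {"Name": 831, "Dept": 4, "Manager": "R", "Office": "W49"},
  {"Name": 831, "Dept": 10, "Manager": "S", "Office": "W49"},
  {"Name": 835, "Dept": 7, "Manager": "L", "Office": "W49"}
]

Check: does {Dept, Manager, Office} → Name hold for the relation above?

(Dept=4, Manager=R, Office=W14): 2 rows → Name = 837, 837 ✓
(Dept=12, Manager=N, Office=W49): 1 row → Name = 820 ✓
(Dept=10, Manager=R, Office=W49): 2 rows → Name = 823, 823 ✓
(Dept=4, Manager=S, Office=W14): 2 rows → Name takes values {838, 836} — violation
(Dept=10, Manager=S, Office=W49): 2 rows → Name = 831, 831 ✓
(Dept=7, Manager=N, Office=W49): 2 rows → Name = 828, 828 ✓
(Dept=4, Manager=R, Office=W49): 1 row → Name = 831 ✓
(Dept=7, Manager=L, Office=W49): 1 row → Name = 835 ✓
Two rows agree on {Dept, Manager, Office} but differ on Name, so {Dept, Manager, Office} → Name does not hold.

No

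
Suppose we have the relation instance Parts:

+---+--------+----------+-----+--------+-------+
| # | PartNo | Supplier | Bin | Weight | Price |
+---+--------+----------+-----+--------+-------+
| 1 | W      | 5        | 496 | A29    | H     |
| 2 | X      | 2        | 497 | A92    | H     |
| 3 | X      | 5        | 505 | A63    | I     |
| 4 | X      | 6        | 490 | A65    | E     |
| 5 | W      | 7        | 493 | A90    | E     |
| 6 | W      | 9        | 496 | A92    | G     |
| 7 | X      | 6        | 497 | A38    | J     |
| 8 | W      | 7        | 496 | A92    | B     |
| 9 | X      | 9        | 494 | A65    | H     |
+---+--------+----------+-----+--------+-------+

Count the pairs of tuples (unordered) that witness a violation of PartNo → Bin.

12

PartNo=W: violating pairs (1,5), (5,6), (5,8) — 3 pairs.
PartNo=X: violating pairs (2,3), (2,4), (2,9), (3,4), (3,7), (3,9), (4,7), (4,9), (7,9) — 9 pairs.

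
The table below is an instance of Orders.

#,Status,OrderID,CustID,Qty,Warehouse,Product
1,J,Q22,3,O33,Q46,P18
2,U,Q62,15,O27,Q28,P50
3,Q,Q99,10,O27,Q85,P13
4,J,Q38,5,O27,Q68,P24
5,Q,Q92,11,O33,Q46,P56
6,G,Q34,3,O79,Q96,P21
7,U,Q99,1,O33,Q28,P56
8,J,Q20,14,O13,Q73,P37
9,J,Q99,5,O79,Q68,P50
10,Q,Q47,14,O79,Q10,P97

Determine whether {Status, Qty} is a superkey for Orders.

Yes

All 10 rows have distinct {Status, Qty} values, so {Status, Qty} → (all attributes) holds and {Status, Qty} is a superkey.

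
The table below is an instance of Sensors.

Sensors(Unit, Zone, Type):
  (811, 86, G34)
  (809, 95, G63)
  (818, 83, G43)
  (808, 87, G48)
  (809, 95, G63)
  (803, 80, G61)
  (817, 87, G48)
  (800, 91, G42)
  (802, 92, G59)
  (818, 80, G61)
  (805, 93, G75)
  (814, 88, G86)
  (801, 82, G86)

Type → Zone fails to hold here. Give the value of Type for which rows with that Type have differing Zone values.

Type=G34: 1 row → Zone = 86 ✓
Type=G63: 2 rows → Zone = 95, 95 ✓
Type=G43: 1 row → Zone = 83 ✓
Type=G48: 2 rows → Zone = 87, 87 ✓
Type=G61: 2 rows → Zone = 80, 80 ✓
Type=G42: 1 row → Zone = 91 ✓
Type=G59: 1 row → Zone = 92 ✓
Type=G75: 1 row → Zone = 93 ✓
Type=G86: 2 rows → Zone takes values {88, 82} — violation
The only Type value with inconsistent Zone is Type=G86.

G86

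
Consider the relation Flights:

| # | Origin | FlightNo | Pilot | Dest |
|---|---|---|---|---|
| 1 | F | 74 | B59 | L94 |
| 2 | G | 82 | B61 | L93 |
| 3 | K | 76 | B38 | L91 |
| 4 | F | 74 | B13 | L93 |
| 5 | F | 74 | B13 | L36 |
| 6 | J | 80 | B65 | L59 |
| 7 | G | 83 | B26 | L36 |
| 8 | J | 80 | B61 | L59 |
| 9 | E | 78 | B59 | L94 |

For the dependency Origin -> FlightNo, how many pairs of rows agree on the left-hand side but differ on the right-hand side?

Origin=F: all 3 rows agree on FlightNo — 0 pairs.
Origin=G: violating pairs (2,7) — 1 pair.
Origin=J: all 2 rows agree on FlightNo — 0 pairs.

1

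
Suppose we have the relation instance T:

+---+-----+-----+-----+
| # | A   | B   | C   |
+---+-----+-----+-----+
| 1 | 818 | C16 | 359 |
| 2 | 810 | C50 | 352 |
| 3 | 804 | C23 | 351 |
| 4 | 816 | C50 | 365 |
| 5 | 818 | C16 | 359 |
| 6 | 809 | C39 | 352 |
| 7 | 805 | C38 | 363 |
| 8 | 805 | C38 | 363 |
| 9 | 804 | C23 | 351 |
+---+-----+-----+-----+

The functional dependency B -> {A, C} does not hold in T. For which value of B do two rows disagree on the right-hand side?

C50

B=C16: rows 1, 5 → {A,C} = (818, 359), (818, 359) ✓
B=C50: rows 2, 4 → {A,C} takes values {(810, 352), (816, 365)} — violation
B=C23: rows 3, 9 → {A,C} = (804, 351), (804, 351) ✓
B=C39: row 6 → {A,C} = (809, 352) ✓
B=C38: rows 7, 8 → {A,C} = (805, 363), (805, 363) ✓
The only B value with inconsistent RHS is B=C50.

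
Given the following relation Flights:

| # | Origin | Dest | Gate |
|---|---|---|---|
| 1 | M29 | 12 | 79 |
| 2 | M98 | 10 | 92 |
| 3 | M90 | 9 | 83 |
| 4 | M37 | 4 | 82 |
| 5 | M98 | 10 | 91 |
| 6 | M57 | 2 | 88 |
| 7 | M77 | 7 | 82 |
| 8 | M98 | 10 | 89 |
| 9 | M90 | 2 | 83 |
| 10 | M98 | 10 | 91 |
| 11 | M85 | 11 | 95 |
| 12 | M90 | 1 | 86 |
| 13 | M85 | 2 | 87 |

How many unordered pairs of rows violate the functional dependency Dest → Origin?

Dest=10: all 4 rows agree on Origin — 0 pairs.
Dest=2: violating pairs (6,9), (6,13), (9,13) — 3 pairs.

3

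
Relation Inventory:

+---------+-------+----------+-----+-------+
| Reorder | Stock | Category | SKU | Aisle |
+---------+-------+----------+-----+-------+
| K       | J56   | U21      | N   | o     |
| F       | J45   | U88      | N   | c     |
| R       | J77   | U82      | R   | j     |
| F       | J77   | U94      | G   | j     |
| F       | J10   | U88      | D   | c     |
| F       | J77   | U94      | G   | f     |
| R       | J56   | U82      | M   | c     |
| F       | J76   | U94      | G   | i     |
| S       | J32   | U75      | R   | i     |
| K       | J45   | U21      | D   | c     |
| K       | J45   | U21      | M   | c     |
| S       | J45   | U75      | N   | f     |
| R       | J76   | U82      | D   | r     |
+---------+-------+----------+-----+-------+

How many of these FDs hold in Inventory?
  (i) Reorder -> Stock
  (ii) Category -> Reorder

(i) Reorder -> Stock: Reorder=K: 3 rows → Stock takes values {J56, J45} — violation; Reorder=F: 5 rows → Stock takes values {J45, J77, J10, J76} — violation; Reorder=R: 3 rows → Stock takes values {J77, J56, J76} — violation; Reorder=S: 2 rows → Stock takes values {J32, J45} — violation — fails.
(ii) Category -> Reorder: every LHS value maps to a single RHS value — holds.
1 of the 2 dependencies holds.

1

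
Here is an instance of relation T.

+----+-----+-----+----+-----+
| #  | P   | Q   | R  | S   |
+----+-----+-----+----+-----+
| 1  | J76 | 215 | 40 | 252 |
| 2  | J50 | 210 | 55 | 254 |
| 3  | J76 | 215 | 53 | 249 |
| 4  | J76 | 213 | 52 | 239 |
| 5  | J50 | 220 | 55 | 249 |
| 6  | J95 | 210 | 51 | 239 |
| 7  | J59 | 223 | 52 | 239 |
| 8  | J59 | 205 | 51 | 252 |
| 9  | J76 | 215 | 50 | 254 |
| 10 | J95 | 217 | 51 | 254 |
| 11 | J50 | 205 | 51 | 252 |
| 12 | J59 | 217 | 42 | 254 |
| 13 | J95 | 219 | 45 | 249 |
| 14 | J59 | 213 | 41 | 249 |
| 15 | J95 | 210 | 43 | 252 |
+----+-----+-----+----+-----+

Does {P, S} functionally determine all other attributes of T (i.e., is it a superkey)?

Yes

All 15 rows have distinct {P, S} values, so {P, S} → (all attributes) holds and {P, S} is a superkey.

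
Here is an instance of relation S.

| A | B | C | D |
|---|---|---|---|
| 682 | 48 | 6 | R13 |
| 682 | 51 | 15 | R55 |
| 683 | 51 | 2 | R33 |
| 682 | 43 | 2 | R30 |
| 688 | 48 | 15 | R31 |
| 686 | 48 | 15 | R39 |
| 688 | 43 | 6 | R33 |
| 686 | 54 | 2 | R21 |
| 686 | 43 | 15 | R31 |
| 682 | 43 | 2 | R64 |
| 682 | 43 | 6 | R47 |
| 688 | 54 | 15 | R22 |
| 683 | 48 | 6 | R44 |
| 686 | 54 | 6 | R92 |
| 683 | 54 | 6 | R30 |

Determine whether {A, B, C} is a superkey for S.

Two distinct rows share (A=682, B=43, C=2), so {A, B, C} does not determine every attribute — not a superkey.

No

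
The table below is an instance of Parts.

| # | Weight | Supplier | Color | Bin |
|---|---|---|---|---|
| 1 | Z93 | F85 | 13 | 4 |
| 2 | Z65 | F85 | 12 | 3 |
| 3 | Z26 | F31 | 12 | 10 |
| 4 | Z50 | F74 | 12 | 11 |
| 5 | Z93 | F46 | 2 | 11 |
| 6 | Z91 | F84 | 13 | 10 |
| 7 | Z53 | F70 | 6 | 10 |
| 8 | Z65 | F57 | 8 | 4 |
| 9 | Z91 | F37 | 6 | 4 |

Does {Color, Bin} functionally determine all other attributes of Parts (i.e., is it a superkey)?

Yes

All 9 rows have distinct {Color, Bin} values, so {Color, Bin} → (all attributes) holds and {Color, Bin} is a superkey.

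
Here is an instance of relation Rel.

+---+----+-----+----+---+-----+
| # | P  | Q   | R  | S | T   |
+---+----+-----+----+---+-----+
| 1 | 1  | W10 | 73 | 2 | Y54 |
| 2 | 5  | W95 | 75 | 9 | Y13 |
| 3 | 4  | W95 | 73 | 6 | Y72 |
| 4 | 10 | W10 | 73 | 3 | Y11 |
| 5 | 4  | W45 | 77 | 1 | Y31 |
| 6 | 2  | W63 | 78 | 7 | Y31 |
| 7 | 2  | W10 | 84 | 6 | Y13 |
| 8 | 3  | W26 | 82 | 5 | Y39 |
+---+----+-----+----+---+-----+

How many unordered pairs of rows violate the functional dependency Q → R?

3

Q=W10: violating pairs (1,7), (4,7) — 2 pairs.
Q=W95: violating pairs (2,3) — 1 pair.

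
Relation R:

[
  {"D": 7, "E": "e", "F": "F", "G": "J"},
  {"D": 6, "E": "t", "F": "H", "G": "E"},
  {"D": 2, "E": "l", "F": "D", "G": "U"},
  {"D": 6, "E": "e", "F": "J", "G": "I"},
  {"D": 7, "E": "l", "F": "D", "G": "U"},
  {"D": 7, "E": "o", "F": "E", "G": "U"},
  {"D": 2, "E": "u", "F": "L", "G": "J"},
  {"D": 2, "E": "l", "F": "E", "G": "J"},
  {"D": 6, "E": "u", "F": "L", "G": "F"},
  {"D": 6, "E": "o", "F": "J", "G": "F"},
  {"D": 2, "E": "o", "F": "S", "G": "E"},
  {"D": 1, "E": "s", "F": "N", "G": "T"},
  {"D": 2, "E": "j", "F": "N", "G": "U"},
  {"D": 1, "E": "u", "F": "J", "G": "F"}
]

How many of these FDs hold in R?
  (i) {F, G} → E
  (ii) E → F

(i) {F, G} → E: (F=J, G=F): 2 rows → E takes values {o, u} — violation — fails.
(ii) E → F: E=e: 2 rows → F takes values {F, J} — violation; E=l: 3 rows → F takes values {D, E} — violation; E=o: 3 rows → F takes values {E, J, S} — violation; E=u: 3 rows → F takes values {L, J} — violation — fails.
None of the 2 dependencies hold.

0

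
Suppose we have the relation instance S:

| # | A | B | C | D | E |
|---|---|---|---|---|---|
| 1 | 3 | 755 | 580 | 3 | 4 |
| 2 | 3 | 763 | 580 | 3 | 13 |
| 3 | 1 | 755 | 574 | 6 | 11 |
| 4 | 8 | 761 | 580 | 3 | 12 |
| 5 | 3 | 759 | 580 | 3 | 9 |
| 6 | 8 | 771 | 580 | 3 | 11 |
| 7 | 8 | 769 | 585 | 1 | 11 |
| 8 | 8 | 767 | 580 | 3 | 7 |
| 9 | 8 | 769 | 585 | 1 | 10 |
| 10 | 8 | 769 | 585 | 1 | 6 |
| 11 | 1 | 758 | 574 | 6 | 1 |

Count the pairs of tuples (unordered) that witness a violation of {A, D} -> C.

0

(A=3, D=3): all 3 rows agree on C — 0 pairs.
(A=1, D=6): all 2 rows agree on C — 0 pairs.
(A=8, D=3): all 3 rows agree on C — 0 pairs.
(A=8, D=1): all 3 rows agree on C — 0 pairs.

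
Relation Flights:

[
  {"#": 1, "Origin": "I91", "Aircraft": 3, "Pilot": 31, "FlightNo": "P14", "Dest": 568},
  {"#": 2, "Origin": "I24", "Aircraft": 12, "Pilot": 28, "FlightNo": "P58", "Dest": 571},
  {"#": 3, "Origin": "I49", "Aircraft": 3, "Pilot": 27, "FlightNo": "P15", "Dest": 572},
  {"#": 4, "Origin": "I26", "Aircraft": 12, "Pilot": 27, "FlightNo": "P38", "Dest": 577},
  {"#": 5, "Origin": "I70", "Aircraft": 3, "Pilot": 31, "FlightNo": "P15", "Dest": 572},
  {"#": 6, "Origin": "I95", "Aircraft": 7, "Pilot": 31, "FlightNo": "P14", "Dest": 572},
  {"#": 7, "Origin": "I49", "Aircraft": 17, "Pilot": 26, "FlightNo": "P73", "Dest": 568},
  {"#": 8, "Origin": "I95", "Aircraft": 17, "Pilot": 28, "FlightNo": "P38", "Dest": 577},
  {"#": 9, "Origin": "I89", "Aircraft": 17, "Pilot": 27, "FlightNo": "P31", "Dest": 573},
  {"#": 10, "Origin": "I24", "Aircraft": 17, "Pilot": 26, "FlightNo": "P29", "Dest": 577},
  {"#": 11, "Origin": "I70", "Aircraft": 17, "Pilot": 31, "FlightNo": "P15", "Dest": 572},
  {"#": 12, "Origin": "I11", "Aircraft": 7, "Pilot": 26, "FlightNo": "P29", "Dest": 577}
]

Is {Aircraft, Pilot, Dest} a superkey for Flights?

Yes

All 12 rows have distinct {Aircraft, Pilot, Dest} values, so {Aircraft, Pilot, Dest} → (all attributes) holds and {Aircraft, Pilot, Dest} is a superkey.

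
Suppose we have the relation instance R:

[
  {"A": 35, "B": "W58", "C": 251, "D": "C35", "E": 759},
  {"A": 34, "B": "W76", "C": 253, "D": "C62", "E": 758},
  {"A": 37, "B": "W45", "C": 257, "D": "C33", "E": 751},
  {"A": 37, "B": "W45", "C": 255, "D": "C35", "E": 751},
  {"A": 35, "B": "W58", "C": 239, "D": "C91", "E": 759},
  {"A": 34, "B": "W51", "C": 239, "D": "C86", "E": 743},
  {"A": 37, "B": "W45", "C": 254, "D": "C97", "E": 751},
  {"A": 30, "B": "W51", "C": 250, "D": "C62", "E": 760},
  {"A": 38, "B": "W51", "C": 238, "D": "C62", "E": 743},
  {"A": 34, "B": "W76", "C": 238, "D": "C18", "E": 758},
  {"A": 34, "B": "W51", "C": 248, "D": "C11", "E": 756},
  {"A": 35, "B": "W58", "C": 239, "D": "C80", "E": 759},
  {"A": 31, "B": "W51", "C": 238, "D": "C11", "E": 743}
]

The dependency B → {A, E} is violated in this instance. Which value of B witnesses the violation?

W51

B=W58: 3 rows → {A,E} = (35, 759), (35, 759), (35, 759) ✓
B=W76: 2 rows → {A,E} = (34, 758), (34, 758) ✓
B=W45: 3 rows → {A,E} = (37, 751), (37, 751), (37, 751) ✓
B=W51: 5 rows → {A,E} takes values {(34, 743), (30, 760), (38, 743), (34, 756), (31, 743)} — violation
The only B value with inconsistent RHS is B=W51.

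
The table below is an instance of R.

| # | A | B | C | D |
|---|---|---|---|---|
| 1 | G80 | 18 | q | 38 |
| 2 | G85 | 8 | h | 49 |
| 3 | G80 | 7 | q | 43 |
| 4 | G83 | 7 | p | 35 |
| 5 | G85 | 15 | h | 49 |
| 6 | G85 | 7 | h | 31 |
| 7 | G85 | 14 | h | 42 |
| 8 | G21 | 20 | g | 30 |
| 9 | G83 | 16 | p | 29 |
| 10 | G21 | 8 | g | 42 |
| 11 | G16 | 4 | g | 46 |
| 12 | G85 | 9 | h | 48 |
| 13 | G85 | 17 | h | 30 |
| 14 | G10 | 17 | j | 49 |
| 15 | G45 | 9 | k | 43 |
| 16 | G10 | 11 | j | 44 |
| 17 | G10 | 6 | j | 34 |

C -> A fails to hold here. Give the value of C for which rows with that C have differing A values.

g

C=q: rows 1, 3 → A = G80, G80 ✓
C=h: rows 2, 5, 6, 7, 12, 13 → A = G85, G85, G85, G85, G85, G85 ✓
C=p: rows 4, 9 → A = G83, G83 ✓
C=g: rows 8, 10, 11 → A takes values {G21, G16} — violation
C=j: rows 14, 16, 17 → A = G10, G10, G10 ✓
C=k: row 15 → A = G45 ✓
The only C value with inconsistent A is C=g.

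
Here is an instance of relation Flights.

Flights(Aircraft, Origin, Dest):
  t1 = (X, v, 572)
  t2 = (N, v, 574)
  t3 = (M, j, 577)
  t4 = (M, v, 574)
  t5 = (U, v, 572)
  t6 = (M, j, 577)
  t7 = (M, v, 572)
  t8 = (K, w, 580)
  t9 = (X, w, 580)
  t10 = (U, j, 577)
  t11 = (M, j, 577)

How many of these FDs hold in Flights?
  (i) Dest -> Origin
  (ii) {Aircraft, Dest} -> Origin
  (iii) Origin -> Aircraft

2

(i) Dest -> Origin: every LHS value maps to a single RHS value — holds.
(ii) {Aircraft, Dest} -> Origin: every LHS value maps to a single RHS value — holds.
(iii) Origin -> Aircraft: Origin=v: rows 1, 2, 4, 5, 7 → Aircraft takes values {X, N, M, U} — violation; Origin=j: rows 3, 6, 10, 11 → Aircraft takes values {M, U} — violation; Origin=w: rows 8, 9 → Aircraft takes values {K, X} — violation — fails.
2 of the 3 dependencies hold.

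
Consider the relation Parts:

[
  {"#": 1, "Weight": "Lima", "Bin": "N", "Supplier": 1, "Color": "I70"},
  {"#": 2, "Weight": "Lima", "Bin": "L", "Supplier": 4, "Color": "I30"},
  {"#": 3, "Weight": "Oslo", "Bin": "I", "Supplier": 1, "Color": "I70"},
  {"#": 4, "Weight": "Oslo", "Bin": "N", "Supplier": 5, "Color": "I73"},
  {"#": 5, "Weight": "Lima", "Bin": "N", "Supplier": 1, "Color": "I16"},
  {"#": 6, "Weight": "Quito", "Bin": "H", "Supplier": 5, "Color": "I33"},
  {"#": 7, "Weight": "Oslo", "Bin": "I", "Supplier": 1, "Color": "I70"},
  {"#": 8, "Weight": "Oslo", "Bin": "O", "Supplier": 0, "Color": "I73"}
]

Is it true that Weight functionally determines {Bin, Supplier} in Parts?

Weight=Lima: rows 1, 2, 5 → {Bin,Supplier} takes values {(N, 1), (L, 4)} — violation
Weight=Oslo: rows 3, 4, 7, 8 → {Bin,Supplier} takes values {(I, 1), (N, 5), (O, 0)} — violation
Weight=Quito: row 6 → {Bin,Supplier} = (H, 5) ✓
Two rows agree on Weight but differ on {Bin, Supplier}, so Weight → {Bin, Supplier} does not hold.

No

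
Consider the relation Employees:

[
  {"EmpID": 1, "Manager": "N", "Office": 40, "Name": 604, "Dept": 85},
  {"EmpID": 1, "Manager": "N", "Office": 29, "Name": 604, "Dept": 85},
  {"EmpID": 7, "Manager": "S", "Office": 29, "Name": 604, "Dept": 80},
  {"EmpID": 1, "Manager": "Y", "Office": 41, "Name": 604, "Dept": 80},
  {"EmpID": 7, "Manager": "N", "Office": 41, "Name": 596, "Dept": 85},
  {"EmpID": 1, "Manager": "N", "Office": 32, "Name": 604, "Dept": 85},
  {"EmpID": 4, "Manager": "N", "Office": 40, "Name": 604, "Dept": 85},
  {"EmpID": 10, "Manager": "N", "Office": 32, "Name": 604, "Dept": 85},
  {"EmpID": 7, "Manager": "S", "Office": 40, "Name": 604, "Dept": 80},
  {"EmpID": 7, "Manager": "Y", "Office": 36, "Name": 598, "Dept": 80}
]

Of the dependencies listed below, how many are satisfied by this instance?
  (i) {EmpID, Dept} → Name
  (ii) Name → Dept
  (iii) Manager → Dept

1

(i) {EmpID, Dept} → Name: (EmpID=7, Dept=80): 3 rows → Name takes values {604, 598} — violation — fails.
(ii) Name → Dept: Name=604: 8 rows → Dept takes values {85, 80} — violation — fails.
(iii) Manager → Dept: every LHS value maps to a single RHS value — holds.
1 of the 3 dependencies holds.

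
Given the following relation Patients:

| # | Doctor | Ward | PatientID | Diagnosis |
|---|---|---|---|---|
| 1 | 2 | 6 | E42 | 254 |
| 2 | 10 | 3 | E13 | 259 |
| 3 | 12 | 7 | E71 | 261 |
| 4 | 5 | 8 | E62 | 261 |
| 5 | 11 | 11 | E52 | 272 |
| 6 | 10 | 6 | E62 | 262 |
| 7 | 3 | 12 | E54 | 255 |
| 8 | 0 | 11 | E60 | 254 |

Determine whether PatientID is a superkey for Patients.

Rows 4 and 6 have the same PatientID value PatientID=E62 but are distinct tuples, so PatientID does not determine every attribute — not a superkey.

No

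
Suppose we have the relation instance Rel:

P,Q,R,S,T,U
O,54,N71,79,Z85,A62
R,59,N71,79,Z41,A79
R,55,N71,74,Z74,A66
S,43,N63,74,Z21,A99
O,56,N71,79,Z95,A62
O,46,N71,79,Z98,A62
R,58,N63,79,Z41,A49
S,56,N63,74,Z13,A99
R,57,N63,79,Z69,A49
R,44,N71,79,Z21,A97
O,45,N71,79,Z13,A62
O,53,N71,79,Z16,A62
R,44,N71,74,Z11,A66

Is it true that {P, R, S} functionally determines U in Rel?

(P=O, R=N71, S=79): 5 rows → U = A62, A62, A62, A62, A62 ✓
(P=R, R=N71, S=79): 2 rows → U takes values {A79, A97} — violation
(P=R, R=N71, S=74): 2 rows → U = A66, A66 ✓
(P=S, R=N63, S=74): 2 rows → U = A99, A99 ✓
(P=R, R=N63, S=79): 2 rows → U = A49, A49 ✓
Two rows agree on {P, R, S} but differ on U, so {P, R, S} -> U does not hold.

No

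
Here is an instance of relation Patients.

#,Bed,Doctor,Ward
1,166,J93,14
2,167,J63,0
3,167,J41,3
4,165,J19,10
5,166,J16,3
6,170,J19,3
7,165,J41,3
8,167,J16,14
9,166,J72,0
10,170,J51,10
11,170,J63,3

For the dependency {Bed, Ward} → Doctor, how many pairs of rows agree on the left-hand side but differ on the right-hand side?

1

(Bed=170, Ward=3): violating pairs (6,11) — 1 pair.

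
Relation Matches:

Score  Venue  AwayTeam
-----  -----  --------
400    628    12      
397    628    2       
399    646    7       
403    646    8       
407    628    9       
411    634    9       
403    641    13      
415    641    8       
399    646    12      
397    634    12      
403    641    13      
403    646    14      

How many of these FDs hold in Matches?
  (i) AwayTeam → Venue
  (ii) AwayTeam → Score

0

(i) AwayTeam → Venue: AwayTeam=12: 3 rows → Venue takes values {628, 646, 634} — violation; AwayTeam=8: 2 rows → Venue takes values {646, 641} — violation; AwayTeam=9: 2 rows → Venue takes values {628, 634} — violation — fails.
(ii) AwayTeam → Score: AwayTeam=12: 3 rows → Score takes values {400, 399, 397} — violation; AwayTeam=8: 2 rows → Score takes values {403, 415} — violation; AwayTeam=9: 2 rows → Score takes values {407, 411} — violation — fails.
None of the 2 dependencies hold.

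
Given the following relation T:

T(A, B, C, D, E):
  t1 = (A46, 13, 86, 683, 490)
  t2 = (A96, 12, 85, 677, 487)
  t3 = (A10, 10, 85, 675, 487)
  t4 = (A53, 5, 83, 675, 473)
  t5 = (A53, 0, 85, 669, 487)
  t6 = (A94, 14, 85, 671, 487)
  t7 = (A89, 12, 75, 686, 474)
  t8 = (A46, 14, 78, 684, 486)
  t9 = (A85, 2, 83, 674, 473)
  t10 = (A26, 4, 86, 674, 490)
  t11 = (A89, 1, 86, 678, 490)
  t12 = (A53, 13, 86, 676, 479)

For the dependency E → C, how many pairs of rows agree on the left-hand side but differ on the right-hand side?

0

E=490: all 3 rows agree on C — 0 pairs.
E=487: all 4 rows agree on C — 0 pairs.
E=473: all 2 rows agree on C — 0 pairs.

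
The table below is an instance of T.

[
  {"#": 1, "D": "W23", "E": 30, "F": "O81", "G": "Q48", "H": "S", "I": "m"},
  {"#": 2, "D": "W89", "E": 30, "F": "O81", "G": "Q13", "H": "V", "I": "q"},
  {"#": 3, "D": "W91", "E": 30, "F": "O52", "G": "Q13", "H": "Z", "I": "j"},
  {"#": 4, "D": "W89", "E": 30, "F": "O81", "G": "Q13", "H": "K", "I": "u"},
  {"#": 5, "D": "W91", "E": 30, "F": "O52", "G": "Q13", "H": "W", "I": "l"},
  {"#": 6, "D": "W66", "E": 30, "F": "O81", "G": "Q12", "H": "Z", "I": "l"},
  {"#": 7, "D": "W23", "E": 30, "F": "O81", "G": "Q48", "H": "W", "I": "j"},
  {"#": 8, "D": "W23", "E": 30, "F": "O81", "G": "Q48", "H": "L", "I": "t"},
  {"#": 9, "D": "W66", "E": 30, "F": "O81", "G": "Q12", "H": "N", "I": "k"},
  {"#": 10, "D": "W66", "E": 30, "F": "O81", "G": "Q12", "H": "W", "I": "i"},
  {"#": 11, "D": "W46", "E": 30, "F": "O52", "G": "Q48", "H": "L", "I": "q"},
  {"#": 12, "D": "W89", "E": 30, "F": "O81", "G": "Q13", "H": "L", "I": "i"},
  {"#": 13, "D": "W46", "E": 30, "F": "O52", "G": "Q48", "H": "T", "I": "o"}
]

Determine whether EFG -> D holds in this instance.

(E=30, F=O81, G=Q48): rows 1, 7, 8 → D = W23, W23, W23 ✓
(E=30, F=O81, G=Q13): rows 2, 4, 12 → D = W89, W89, W89 ✓
(E=30, F=O52, G=Q13): rows 3, 5 → D = W91, W91 ✓
(E=30, F=O81, G=Q12): rows 6, 9, 10 → D = W66, W66, W66 ✓
(E=30, F=O52, G=Q48): rows 11, 13 → D = W46, W46 ✓
Every EFG value is associated with a single D value, so EFG -> D holds.

Yes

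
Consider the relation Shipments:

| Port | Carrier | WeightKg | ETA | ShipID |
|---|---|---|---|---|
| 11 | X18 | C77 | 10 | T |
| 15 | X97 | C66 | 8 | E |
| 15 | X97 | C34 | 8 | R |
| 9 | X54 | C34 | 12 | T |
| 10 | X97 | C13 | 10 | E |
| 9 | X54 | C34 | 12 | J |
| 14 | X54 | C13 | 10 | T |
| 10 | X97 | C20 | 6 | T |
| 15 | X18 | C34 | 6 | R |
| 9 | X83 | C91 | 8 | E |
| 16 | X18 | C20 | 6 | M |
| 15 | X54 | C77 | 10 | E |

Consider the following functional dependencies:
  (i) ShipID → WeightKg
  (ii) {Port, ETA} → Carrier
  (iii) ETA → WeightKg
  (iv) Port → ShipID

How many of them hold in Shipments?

(i) ShipID → WeightKg: ShipID=T: 4 rows → WeightKg takes values {C77, C34, C13, C20} — violation; ShipID=E: 4 rows → WeightKg takes values {C66, C13, C91, C77} — violation — fails.
(ii) {Port, ETA} → Carrier: every LHS value maps to a single RHS value — holds.
(iii) ETA → WeightKg: ETA=10: 4 rows → WeightKg takes values {C77, C13} — violation; ETA=8: 3 rows → WeightKg takes values {C66, C34, C91} — violation; ETA=6: 3 rows → WeightKg takes values {C20, C34} — violation — fails.
(iv) Port → ShipID: Port=15: 4 rows → ShipID takes values {E, R} — violation; Port=9: 3 rows → ShipID takes values {T, J, E} — violation; Port=10: 2 rows → ShipID takes values {E, T} — violation — fails.
1 of the 4 dependencies holds.

1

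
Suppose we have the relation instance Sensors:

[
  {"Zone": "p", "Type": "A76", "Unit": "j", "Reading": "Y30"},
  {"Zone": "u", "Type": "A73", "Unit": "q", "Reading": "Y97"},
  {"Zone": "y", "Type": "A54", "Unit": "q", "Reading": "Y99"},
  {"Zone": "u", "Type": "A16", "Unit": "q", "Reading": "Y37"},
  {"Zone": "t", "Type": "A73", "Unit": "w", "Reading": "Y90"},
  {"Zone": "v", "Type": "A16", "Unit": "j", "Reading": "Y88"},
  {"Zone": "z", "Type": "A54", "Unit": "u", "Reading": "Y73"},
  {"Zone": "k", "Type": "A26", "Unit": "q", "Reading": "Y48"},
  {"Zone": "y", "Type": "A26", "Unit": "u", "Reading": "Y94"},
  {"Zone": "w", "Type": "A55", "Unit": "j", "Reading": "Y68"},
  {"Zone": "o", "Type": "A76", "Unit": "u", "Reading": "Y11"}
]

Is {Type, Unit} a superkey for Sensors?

All 11 rows have distinct {Type, Unit} values, so {Type, Unit} → (all attributes) holds and {Type, Unit} is a superkey.

Yes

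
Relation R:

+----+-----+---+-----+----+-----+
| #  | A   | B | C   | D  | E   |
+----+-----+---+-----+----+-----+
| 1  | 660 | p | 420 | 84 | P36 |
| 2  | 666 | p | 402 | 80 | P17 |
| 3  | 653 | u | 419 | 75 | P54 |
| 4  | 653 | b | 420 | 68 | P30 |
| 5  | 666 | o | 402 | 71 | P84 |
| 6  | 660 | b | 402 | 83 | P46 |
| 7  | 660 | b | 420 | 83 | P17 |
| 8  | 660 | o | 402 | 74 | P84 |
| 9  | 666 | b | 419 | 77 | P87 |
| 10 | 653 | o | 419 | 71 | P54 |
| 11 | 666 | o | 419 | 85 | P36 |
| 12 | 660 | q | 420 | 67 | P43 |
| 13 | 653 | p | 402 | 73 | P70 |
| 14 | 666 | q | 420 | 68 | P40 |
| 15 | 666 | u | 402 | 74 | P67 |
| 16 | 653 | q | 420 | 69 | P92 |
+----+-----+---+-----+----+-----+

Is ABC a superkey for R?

Yes

All 16 rows have distinct ABC values, so ABC → (all attributes) holds and ABC is a superkey.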